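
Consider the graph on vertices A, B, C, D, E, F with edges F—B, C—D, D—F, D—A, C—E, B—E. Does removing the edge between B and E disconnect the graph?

No

After removing B—E, the path B-F-D-C-E still connects them, so the edge is not a bridge.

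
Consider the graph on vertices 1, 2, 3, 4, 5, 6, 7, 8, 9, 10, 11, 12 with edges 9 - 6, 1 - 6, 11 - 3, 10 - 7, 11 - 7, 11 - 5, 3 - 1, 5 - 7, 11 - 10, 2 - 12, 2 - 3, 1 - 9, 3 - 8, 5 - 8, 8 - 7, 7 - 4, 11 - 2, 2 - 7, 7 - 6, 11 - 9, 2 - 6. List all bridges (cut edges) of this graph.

12-2, 4-7

The edges on the cycle 11-2-6-9-11 are not bridges since each lies on that cycle.
But removing 7 - 4 disconnects 7 from 4; removing 12 - 2 disconnects 12 from 2 — these are bridges.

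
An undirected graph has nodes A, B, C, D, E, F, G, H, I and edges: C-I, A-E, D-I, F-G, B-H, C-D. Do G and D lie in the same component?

No

The component containing G is {F, G}, and D is not in it.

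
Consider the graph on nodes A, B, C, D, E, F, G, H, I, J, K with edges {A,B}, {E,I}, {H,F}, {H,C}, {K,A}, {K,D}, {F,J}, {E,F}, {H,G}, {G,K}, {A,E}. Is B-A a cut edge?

Removing B-A leaves no path between B and A: the component count goes from 1 to 2. So it is a bridge.

Yes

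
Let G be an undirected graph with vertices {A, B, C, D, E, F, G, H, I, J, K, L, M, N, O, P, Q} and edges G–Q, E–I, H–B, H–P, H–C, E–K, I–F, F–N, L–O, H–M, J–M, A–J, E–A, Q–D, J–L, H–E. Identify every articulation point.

Removing E increases the component count from 2 to 4, so E is a cut vertex.
Removing F increases the component count from 2 to 3, so F is a cut vertex.
Removing H increases the component count from 2 to 5, so H is a cut vertex.
Likewise I, J, L, Q are cut vertices.
By contrast removing O leaves 2 components; it is not a cut vertex. No other vertex is a cut vertex either.

E, F, H, I, J, L, Q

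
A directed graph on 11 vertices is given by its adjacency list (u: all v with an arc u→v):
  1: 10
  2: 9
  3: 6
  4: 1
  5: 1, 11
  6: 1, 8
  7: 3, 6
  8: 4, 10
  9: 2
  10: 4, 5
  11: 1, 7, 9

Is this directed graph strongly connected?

No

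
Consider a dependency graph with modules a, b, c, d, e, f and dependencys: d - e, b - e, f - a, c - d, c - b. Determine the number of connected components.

2

Starting from a we can reach a, f. That is one component of size 2.
Starting from b we can reach b, c, d, e. That is one component of size 4.
Total: 2 components.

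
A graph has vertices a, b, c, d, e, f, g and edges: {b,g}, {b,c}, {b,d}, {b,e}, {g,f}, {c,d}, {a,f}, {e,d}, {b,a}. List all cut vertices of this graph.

b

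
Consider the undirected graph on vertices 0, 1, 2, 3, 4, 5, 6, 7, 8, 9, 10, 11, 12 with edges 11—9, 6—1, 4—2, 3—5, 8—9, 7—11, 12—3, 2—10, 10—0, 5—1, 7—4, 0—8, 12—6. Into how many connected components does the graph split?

Starting from 1 we can reach 1, 3, 5, 6, 12. That is one component of size 5.
Starting from 0 we can reach 0, 2, 4, 7, 8, 9, 10, 11. That is one component of size 8.
Total: 2 components.

2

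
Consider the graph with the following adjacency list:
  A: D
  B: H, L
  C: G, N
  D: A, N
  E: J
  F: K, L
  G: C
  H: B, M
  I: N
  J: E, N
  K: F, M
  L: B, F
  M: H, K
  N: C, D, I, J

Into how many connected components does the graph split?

Starting from B we can reach B, F, H, K, L, M. That is one component of size 6.
Starting from A we can reach A, C, D, E, G, I, J, N. That is one component of size 8.
Total: 2 components.

2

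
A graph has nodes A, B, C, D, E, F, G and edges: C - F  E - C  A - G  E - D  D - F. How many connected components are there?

B is isolated — a component by itself.
Starting from A we can reach A, G. That is one component of size 2.
Starting from C we can reach C, D, E, F. That is one component of size 4.
Total: 3 components.

3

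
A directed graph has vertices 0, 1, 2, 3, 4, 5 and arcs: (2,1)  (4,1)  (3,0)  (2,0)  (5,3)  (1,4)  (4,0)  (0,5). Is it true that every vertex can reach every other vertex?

No

There is no directed path from 3 to 1, so the graph is not strongly connected.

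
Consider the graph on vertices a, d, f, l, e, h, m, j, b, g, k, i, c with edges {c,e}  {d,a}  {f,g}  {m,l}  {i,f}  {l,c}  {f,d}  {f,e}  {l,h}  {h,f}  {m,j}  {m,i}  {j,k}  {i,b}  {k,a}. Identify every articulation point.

f, i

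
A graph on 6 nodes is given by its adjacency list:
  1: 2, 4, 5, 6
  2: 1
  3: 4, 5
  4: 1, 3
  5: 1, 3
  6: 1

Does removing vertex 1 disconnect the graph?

Yes

Deleting 1 raises the number of components from 1 to 3, so 1 is a cut vertex.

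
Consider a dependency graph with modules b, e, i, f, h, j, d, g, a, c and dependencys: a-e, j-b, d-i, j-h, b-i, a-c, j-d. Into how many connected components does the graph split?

4

g is isolated — a component by itself.
f is isolated — a component by itself.
Starting from a we can reach a, c, e. That is one component of size 3.
Starting from b we can reach b, d, h, i, j. That is one component of size 5.
Total: 4 components.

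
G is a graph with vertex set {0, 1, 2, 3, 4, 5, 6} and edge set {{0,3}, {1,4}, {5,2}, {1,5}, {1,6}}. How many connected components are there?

2

Starting from 0 we can reach 0, 3. That is one component of size 2.
Starting from 1 we can reach 1, 2, 4, 5, 6. That is one component of size 5.
Total: 2 components.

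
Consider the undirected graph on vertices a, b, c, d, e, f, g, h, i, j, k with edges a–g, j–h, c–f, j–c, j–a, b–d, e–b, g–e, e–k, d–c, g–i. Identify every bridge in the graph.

c-f, e-k, g-i, h-j

The edges on the cycle j-a-g-e-b-d-c-j are not bridges since each lies on that cycle.
But removing j–h disconnects j from h; removing f–c disconnects f from c; removing i–g disconnects i from g; removing k–e disconnects k from e — these are bridges.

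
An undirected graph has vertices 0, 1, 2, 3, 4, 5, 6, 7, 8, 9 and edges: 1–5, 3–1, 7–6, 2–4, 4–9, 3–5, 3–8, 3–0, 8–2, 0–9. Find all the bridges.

The edges on the cycle 3-1-5-3 are not bridges since each lies on that cycle.
But removing 7–6 disconnects 7 from 6 — this is a bridge.

6-7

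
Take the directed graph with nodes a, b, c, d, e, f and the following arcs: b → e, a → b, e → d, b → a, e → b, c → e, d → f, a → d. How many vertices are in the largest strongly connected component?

3

{a, b, e} are all mutually reachable — one SCC of size 3.
{d} is an SCC by itself.
{c} is an SCC by itself.
{f} is an SCC by itself.
The largest has 3 vertices.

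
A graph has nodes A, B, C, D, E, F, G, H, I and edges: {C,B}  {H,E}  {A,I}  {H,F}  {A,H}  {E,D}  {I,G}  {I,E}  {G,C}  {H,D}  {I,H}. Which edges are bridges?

B-C, C-G, F-H, G-I

The edges on the cycle I-H-D-E-I are not bridges since each lies on that cycle.
But removing B - C disconnects B from C; removing G - C disconnects G from C; removing H - F disconnects H from F; removing G - I disconnects G from I — these are bridges.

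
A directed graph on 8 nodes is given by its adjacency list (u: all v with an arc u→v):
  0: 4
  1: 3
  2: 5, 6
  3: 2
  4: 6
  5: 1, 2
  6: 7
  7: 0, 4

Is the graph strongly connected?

There is no directed path from 4 to 2, so the graph is not strongly connected.

No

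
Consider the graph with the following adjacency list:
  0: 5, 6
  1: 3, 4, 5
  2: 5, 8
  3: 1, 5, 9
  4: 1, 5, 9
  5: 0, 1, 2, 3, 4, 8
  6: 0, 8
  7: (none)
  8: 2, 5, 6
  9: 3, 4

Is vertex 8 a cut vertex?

No

Deleting 8 leaves 2 components (was 2), so 8 is not a cut vertex.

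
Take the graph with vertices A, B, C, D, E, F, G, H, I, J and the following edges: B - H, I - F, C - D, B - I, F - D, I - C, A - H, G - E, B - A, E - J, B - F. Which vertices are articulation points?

B, E

Removing B increases the component count from 2 to 3, so B is a cut vertex.
Removing E increases the component count from 2 to 3, so E is a cut vertex.
By contrast removing C leaves 2 components; it is not a cut vertex. No other vertex is a cut vertex either.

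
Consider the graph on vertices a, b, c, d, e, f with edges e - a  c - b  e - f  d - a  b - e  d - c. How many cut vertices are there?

1

Removing e increases the component count from 1 to 2, so e is a cut vertex.
By contrast removing b leaves 1 component; it is not a cut vertex. No other vertex is a cut vertex either.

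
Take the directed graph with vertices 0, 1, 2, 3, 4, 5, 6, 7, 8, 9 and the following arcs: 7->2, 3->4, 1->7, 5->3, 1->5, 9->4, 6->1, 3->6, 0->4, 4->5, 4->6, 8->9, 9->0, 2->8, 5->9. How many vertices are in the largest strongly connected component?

{0, 1, 2, 3, 4, 5, 6, 7, 8, 9} are all mutually reachable — one SCC of size 10.
The largest has 10 vertices.

10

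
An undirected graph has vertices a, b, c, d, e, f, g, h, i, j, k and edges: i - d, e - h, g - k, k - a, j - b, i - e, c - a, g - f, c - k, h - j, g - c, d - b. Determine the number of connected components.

Starting from a we can reach a, c, f, g, k. That is one component of size 5.
Starting from b we can reach b, d, e, h, i, j. That is one component of size 6.
Total: 2 components.

2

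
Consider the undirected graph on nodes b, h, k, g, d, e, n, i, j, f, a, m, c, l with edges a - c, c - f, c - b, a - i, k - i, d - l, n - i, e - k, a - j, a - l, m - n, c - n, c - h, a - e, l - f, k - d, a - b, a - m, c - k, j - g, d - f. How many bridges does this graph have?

The edges on the cycle a-m-n-c-a are not bridges since each lies on that cycle.
But removing g - j disconnects g from j; removing j - a disconnects j from a; removing c - h disconnects c from h — these are bridges.
That makes 3 bridges.

3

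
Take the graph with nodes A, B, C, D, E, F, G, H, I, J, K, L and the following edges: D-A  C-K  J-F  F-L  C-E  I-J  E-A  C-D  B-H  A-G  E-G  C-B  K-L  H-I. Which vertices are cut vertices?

C

Removing C increases the component count from 1 to 2, so C is a cut vertex.
By contrast removing E leaves 1 component; it is not a cut vertex. No other vertex is a cut vertex either.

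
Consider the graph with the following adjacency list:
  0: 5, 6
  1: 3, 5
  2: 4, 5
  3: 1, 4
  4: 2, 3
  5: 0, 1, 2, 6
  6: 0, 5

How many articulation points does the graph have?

1

Removing 5 increases the component count from 1 to 2, so 5 is a cut vertex.
By contrast removing 0 leaves 1 component; it is not a cut vertex. No other vertex is a cut vertex either.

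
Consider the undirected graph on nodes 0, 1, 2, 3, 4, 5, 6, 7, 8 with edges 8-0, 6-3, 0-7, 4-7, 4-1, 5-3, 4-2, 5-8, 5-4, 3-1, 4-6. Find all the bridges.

2-4

The edges on the cycle 5-4-6-3-5 are not bridges since each lies on that cycle.
But removing 4-2 disconnects 4 from 2 — this is a bridge.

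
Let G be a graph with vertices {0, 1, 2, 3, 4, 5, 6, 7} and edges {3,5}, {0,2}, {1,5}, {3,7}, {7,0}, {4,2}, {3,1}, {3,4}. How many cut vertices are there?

1

Removing 3 increases the component count from 2 to 3, so 3 is a cut vertex.
By contrast removing 7 leaves 2 components; it is not a cut vertex. No other vertex is a cut vertex either.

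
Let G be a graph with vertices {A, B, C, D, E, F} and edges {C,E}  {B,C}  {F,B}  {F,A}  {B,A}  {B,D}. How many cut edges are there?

3

The edges on the cycle F-B-A-F are not bridges since each lies on that cycle.
But removing C - E disconnects C from E; removing B - C disconnects B from C; removing B - D disconnects B from D — these are bridges.
That makes 3 bridges.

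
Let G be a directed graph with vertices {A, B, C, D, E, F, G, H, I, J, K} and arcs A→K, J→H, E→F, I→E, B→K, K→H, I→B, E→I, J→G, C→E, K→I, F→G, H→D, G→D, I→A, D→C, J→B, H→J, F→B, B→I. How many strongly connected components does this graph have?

{A, B, C, D, E, F, G, H, I, J, K} are all mutually reachable — one SCC of size 11.
That gives 1 strongly connected component.

1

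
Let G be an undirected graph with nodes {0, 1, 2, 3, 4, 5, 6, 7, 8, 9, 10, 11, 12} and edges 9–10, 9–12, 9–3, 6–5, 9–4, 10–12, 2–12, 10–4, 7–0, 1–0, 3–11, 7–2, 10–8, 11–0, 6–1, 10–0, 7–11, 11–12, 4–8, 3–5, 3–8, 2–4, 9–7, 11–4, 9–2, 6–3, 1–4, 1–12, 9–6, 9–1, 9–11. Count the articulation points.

Removing 11, for instance, still leaves 1 component. No single vertex removal increases the component count — the graph has no articulation points.

0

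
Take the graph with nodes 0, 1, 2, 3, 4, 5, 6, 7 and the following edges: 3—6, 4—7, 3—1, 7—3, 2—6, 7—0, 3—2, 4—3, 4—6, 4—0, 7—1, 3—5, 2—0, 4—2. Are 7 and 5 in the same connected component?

Yes

From 7 we can reach 0, 1, 2, 3, 4, 5, 6, 7, which includes 5.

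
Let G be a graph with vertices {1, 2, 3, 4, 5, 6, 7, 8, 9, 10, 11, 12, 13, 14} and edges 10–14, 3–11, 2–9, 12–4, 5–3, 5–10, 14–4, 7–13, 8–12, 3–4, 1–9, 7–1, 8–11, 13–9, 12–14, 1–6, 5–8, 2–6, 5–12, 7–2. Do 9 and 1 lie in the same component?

Yes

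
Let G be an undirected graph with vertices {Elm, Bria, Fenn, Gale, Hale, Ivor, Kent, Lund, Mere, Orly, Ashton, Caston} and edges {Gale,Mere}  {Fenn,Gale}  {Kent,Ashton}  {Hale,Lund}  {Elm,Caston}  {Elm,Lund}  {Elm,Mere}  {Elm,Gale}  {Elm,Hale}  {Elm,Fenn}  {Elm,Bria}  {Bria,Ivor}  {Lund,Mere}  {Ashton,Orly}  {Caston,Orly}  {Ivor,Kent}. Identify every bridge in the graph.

The edges on the cycle Elm-Fenn-Gale-Elm are not bridges since each lies on that cycle.
Every edge lies on some cycle, so there are no bridges.

none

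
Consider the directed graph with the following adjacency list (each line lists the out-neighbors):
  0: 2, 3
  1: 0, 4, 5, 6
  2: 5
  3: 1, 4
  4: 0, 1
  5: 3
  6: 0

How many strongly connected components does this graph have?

{0, 1, 2, 3, 4, 5, 6} are all mutually reachable — one SCC of size 7.
That gives 1 strongly connected component.

1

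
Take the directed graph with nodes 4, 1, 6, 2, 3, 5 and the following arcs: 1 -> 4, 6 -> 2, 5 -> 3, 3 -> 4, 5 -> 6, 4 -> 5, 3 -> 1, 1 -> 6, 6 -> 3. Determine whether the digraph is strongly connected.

No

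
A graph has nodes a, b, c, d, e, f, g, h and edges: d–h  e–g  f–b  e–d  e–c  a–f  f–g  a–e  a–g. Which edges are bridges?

b-f, c-e, d-e, d-h

The edges on the cycle a-e-g-a are not bridges since each lies on that cycle.
But removing e–c disconnects e from c; removing b–f disconnects b from f; removing d–h disconnects d from h; removing d–e disconnects d from e — these are bridges.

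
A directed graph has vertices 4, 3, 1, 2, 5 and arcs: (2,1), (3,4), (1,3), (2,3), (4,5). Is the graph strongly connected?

There is no directed path from 1 to 2, so the graph is not strongly connected.

No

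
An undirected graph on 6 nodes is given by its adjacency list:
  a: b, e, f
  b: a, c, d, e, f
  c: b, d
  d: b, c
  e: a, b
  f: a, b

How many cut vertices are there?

Removing b increases the component count from 1 to 2, so b is a cut vertex.
By contrast removing e leaves 1 component; it is not a cut vertex. No other vertex is a cut vertex either.

1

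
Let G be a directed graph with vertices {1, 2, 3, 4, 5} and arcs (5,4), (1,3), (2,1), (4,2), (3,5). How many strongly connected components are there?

1

{1, 2, 3, 4, 5} are all mutually reachable — one SCC of size 5.
That gives 1 strongly connected component.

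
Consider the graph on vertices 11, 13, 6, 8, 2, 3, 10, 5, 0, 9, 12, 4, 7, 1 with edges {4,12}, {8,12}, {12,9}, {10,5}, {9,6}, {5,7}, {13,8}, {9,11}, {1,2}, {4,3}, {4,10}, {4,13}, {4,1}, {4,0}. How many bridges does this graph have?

The edges on the cycle 4-13-8-12-4 are not bridges since each lies on that cycle.
But removing 4–1 disconnects 4 from 1; removing 7–5 disconnects 7 from 5; removing 11–9 disconnects 11 from 9; removing 10–5 disconnects 10 from 5 — these are bridges.
In total 10 edges are bridges.

10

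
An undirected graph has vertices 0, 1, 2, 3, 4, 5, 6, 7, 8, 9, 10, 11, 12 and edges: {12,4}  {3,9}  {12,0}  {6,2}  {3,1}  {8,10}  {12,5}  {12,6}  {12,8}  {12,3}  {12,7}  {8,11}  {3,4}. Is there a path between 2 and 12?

Yes

From 2 we can reach 0, 1, 2, 3, 4, 5, 6, 7, 8, 9, 10, 11, 12, which includes 12.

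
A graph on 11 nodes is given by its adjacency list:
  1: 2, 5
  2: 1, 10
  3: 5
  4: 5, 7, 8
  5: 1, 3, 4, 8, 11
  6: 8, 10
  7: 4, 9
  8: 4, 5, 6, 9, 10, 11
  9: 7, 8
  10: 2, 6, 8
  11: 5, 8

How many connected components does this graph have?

1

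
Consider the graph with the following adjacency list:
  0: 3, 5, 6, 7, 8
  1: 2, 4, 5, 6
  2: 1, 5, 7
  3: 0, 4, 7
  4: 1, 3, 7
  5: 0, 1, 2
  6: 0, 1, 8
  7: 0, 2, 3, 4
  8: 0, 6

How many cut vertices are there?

0

Removing 8, for instance, still leaves 1 component. No single vertex removal increases the component count — the graph has no articulation points.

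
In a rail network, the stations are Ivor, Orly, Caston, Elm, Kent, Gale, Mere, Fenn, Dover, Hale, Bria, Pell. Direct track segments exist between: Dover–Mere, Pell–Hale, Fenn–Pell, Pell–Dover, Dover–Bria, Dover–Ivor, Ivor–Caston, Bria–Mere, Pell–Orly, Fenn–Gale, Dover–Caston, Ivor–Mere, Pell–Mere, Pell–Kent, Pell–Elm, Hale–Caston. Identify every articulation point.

Fenn, Pell

Removing Fenn increases the component count from 1 to 2, so Fenn is a cut vertex.
Removing Pell increases the component count from 1 to 5, so Pell is a cut vertex.
By contrast removing Elm leaves 1 component; it is not a cut vertex. No other vertex is a cut vertex either.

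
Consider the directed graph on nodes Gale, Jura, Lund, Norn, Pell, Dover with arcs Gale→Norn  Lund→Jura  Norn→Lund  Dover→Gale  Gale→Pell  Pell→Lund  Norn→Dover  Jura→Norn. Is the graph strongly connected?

From Gale we can reach every vertex (Gale, Jura, Lund, Norn, Pell, Dover), and every vertex can reach Gale (Gale, Jura, Lund, Norn, Pell, Dover). So the whole graph is one strongly connected component.

Yes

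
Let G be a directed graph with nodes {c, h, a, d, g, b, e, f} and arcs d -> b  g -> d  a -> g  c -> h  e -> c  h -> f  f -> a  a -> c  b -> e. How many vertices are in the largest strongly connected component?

{a, b, c, d, e, f, g, h} are all mutually reachable — one SCC of size 8.
The largest has 8 vertices.

8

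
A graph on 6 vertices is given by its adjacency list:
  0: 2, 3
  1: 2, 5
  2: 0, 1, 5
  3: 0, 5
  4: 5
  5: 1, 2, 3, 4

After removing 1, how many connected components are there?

1

With 1 gone, the remaining components are: {0, 2, 3, 4, 5}.
That is 1 component.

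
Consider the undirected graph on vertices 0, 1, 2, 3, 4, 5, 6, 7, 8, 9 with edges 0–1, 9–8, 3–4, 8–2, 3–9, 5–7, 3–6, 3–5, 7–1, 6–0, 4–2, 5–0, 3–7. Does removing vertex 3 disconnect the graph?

Yes

Deleting 3 raises the number of components from 1 to 2, so 3 is a cut vertex.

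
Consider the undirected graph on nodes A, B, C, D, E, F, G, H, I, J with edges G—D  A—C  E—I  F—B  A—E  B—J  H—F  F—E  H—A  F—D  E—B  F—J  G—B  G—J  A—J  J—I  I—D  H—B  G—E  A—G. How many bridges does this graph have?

1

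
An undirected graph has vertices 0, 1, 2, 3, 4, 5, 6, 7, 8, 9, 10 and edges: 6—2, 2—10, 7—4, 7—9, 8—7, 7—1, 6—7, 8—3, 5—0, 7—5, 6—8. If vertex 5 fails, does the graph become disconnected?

Yes

Deleting 5 raises the number of components from 1 to 2, so 5 is a cut vertex.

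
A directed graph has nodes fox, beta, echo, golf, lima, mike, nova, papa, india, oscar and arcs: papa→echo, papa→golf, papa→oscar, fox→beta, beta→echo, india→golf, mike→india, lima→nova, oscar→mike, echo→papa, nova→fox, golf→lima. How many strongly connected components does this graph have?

1

{fox, beta, echo, golf, lima, mike, nova, papa, india, oscar} are all mutually reachable — one SCC of size 10.
That gives 1 strongly connected component.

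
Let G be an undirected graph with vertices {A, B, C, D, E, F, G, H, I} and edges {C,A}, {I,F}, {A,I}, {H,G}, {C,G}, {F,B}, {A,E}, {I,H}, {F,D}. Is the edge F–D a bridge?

Yes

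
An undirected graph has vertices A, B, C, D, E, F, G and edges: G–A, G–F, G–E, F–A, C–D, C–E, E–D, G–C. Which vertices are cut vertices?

G

Removing G increases the component count from 2 to 3, so G is a cut vertex.
By contrast removing F leaves 2 components; it is not a cut vertex. No other vertex is a cut vertex either.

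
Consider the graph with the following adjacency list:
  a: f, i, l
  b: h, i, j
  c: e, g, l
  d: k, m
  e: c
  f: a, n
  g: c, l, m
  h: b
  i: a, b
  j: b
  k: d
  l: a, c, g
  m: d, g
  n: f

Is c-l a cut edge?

No

After removing c-l, the path c-g-l still connects them, so the edge is not a bridge.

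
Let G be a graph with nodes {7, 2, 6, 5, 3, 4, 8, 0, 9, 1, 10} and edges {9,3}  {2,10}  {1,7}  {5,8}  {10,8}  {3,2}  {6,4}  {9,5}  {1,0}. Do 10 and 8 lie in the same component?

Yes

From 10 we can reach 2, 3, 5, 8, 9, 10, which includes 8.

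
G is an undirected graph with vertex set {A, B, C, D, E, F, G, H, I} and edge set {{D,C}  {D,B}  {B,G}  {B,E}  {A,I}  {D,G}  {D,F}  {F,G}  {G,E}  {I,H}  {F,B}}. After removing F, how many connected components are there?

2

With F gone, the remaining components are: {A, H, I}; {B, C, D, E, G}.
That is 2 components.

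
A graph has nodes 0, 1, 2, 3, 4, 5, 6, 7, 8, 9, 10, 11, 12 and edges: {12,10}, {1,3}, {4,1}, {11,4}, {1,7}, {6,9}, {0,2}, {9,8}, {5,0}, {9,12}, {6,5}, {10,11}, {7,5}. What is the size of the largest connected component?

Starting from 0 we can reach 0, 1, 2, 3, 4, 5, 6, 7, 8, 9, 10, 11, 12. That is one component of size 13.
The largest has 13 vertices.

13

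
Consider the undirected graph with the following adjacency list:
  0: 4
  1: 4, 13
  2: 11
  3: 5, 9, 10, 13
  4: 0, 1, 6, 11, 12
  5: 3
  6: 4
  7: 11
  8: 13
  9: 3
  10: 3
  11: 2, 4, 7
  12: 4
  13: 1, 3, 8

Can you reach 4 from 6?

From 6 we can reach 0, 1, 2, 3, 4, 5, 6, 7, 8, 9, 10, 11, 12, 13, which includes 4.

Yes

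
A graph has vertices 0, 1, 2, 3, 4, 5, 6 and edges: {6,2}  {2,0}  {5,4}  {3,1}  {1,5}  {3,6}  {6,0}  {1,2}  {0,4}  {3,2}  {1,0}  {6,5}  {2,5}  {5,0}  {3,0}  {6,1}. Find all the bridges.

The edges on the cycle 3-6-1-2-3 are not bridges since each lies on that cycle.
Every edge lies on some cycle, so there are no bridges.

none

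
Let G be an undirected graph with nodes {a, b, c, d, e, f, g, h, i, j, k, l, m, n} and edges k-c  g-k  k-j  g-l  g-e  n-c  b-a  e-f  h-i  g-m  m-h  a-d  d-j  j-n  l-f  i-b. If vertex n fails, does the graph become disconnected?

No

Deleting n leaves 1 component (was 1) (its neighbors c, j remain connected to each other), so n is not a cut vertex.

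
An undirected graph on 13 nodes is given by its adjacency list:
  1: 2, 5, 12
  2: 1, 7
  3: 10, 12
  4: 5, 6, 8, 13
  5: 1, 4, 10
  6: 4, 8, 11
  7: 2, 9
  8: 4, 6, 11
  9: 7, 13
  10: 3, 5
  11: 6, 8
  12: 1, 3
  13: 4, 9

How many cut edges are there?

The edges on the cycle 4-13-9-7-2-1-12-3-10-5-4 are not bridges since each lies on that cycle.
Every edge lies on some cycle, so there are no bridges.

0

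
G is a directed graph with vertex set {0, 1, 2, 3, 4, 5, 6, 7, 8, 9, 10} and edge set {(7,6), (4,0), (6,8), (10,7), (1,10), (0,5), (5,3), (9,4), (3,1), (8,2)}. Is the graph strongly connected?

There is no directed path from 3 to 0, so the graph is not strongly connected.

No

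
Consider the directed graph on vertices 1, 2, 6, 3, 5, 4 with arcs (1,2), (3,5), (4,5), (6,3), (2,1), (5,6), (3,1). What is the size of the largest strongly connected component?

3

{3, 5, 6} are all mutually reachable — one SCC of size 3.
{1, 2} are all mutually reachable — one SCC of size 2.
{4} is an SCC by itself.
The largest has 3 vertices.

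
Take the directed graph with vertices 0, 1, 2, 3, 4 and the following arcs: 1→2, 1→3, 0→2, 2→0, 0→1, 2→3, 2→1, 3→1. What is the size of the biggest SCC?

4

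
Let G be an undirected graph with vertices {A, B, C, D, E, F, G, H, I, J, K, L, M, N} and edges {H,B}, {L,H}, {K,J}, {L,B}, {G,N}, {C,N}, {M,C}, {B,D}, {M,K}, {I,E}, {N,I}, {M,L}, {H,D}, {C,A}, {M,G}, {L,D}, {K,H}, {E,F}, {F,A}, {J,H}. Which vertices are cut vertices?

M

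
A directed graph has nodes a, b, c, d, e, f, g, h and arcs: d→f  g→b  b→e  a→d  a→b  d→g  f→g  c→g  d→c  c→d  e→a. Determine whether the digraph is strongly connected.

No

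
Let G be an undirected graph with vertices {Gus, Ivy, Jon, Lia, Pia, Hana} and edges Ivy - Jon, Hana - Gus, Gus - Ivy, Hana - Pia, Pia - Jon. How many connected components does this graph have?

2

Lia is isolated — a component by itself.
Starting from Gus we can reach Gus, Ivy, Jon, Pia, Hana. That is one component of size 5.
Total: 2 components.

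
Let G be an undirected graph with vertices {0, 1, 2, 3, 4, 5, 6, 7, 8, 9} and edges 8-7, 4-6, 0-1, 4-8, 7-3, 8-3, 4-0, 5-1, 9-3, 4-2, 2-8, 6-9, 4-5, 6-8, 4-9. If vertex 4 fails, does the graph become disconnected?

Yes

Deleting 4 raises the number of components from 1 to 2, so 4 is a cut vertex.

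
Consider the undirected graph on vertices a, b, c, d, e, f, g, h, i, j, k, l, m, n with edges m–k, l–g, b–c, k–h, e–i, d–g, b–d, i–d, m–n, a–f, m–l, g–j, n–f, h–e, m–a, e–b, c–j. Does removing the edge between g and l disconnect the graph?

No

After removing g–l, the path g-d-i-e-h-k-m-l still connects them, so the edge is not a bridge.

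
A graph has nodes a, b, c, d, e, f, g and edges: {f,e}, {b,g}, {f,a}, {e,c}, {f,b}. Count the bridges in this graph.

5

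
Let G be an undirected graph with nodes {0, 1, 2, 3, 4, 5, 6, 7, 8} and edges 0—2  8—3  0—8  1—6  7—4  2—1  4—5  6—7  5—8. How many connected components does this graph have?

1

Starting from 0 we can reach 0, 1, 2, 3, 4, 5, 6, 7, 8. That is one component of size 9.
Total: 1 component.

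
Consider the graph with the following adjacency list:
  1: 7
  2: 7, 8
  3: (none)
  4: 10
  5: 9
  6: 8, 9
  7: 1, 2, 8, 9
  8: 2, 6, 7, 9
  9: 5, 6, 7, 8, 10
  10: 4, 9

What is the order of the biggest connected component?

9

3 is isolated — a component by itself.
Starting from 1 we can reach 1, 2, 4, 5, 6, 7, 8, 9, 10. That is one component of size 9.
The largest has 9 vertices.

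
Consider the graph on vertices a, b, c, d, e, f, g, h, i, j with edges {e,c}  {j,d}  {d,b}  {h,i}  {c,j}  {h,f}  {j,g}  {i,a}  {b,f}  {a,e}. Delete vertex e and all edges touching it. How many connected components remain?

1

With e gone, the remaining components are: {a, b, c, d, f, g, h, i, j}.
That is 1 component.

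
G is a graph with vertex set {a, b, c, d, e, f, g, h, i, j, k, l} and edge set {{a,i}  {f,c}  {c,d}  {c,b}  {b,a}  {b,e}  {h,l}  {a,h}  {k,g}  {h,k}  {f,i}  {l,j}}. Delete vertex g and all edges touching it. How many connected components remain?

With g gone, the remaining components are: {a, b, c, d, e, f, h, i, j, k, l}.
That is 1 component.

1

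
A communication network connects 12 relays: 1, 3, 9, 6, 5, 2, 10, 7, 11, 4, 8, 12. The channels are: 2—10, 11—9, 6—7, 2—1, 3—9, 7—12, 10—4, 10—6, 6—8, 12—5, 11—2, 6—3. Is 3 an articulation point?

No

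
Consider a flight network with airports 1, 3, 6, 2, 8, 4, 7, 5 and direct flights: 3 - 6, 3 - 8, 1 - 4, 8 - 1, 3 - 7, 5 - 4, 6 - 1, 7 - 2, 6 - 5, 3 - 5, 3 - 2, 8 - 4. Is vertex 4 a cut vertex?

No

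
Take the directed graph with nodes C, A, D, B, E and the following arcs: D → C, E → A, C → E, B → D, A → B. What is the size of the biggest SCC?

{A, B, C, D, E} are all mutually reachable — one SCC of size 5.
The largest has 5 vertices.

5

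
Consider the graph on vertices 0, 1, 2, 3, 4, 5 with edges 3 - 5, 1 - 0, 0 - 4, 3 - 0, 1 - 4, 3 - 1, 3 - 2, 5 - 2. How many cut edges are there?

The edges on the cycle 3-5-2-3 are not bridges since each lies on that cycle.
Every edge lies on some cycle, so there are no bridges.

0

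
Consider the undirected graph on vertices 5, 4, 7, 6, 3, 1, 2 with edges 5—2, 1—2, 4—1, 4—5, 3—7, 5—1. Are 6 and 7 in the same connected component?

The component containing 6 is {6}, and 7 is not in it.

No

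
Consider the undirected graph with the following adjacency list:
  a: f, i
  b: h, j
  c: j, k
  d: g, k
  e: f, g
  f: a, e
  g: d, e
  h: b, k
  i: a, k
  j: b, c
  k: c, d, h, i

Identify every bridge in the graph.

The edges on the cycle k-i-a-f-e-g-d-k are not bridges since each lies on that cycle.
Every edge lies on some cycle, so there are no bridges.

none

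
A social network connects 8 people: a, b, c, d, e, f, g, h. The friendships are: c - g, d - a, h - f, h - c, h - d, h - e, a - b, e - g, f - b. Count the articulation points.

1

Removing h increases the component count from 1 to 2, so h is a cut vertex.
By contrast removing b leaves 1 component; it is not a cut vertex. No other vertex is a cut vertex either.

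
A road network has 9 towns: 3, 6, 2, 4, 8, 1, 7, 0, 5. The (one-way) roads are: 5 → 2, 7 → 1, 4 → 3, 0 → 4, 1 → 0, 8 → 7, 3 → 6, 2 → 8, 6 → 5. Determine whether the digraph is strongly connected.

From 5 we can reach every vertex (0, 1, 2, 3, 4, 5, 6, 7, 8), and every vertex can reach 5 (0, 1, 2, 3, 4, 5, 6, 7, 8). So the whole graph is one strongly connected component.

Yes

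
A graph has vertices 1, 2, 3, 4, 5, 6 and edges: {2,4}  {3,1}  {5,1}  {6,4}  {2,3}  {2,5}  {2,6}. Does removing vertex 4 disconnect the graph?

Deleting 4 leaves 1 component (was 1) (its neighbors 2, 6 remain connected to each other), so 4 is not a cut vertex.

No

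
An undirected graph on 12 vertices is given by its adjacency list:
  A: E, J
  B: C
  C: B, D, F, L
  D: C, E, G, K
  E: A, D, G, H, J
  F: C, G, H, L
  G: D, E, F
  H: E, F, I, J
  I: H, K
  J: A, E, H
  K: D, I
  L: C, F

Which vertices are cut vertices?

C

Removing C increases the component count from 1 to 2, so C is a cut vertex.
By contrast removing D leaves 1 component; it is not a cut vertex. No other vertex is a cut vertex either.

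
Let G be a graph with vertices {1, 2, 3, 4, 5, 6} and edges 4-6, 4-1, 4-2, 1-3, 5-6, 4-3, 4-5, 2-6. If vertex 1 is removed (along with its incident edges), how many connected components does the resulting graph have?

With 1 gone, the remaining components are: {2, 3, 4, 5, 6}.
That is 1 component.

1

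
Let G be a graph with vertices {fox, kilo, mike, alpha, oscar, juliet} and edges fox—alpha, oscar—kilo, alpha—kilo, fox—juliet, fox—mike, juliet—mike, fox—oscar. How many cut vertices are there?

1

Removing fox increases the component count from 1 to 2, so fox is a cut vertex.
By contrast removing oscar leaves 1 component; it is not a cut vertex. No other vertex is a cut vertex either.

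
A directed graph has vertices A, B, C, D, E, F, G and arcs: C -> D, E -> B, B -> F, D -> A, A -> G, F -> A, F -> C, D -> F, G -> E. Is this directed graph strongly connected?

Yes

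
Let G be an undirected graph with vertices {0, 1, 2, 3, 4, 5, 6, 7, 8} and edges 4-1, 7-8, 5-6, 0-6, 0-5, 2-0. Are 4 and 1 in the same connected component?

Yes

From 4 we can reach 1, 4, which includes 1.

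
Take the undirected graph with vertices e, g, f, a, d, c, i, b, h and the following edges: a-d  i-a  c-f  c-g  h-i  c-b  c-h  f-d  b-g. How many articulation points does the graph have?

1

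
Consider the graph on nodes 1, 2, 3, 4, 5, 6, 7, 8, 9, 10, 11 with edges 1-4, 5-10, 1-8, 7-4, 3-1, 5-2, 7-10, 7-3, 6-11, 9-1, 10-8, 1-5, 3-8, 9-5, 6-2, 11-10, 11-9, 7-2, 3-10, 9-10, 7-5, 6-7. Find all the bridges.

none

The edges on the cycle 6-7-3-10-11-6 are not bridges since each lies on that cycle.
Every edge lies on some cycle, so there are no bridges.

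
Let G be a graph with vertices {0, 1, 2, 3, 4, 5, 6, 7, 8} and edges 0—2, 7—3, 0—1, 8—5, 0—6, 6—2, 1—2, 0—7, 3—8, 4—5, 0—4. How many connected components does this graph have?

1

Starting from 0 we can reach 0, 1, 2, 3, 4, 5, 6, 7, 8. That is one component of size 9.
Total: 1 component.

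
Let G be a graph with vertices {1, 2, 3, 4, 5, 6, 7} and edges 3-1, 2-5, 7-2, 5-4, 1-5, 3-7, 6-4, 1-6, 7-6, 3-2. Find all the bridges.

none

The edges on the cycle 3-1-6-7-3 are not bridges since each lies on that cycle.
Every edge lies on some cycle, so there are no bridges.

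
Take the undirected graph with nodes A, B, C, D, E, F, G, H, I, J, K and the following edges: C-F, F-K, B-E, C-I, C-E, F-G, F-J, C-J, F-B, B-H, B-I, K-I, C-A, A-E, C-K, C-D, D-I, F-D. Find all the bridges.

B-H, F-G

The edges on the cycle C-F-B-E-A-C are not bridges since each lies on that cycle.
But removing H-B disconnects H from B; removing F-G disconnects F from G — these are bridges.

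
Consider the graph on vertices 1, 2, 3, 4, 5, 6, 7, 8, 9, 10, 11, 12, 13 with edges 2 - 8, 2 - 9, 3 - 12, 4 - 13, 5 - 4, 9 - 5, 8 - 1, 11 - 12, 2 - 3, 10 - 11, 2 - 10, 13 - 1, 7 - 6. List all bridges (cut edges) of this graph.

6-7

The edges on the cycle 2-9-5-4-13-1-8-2 are not bridges since each lies on that cycle.
But removing 7 - 6 disconnects 7 from 6 — this is a bridge.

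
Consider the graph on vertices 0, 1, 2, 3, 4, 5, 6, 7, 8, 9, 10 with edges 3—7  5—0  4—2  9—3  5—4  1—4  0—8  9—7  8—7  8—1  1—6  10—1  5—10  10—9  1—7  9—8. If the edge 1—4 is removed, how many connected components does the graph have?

1

1 and 4 are still connected via 1-10-5-4, so the component count stays at 1.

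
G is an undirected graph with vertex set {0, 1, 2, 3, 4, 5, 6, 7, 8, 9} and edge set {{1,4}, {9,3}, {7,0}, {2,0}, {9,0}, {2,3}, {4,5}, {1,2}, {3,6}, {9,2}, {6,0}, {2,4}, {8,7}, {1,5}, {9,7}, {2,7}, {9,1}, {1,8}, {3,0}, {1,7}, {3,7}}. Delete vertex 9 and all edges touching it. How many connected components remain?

1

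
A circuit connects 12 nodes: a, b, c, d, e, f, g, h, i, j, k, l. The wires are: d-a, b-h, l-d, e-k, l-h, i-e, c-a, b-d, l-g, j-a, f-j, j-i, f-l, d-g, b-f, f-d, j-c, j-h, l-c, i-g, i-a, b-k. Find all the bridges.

none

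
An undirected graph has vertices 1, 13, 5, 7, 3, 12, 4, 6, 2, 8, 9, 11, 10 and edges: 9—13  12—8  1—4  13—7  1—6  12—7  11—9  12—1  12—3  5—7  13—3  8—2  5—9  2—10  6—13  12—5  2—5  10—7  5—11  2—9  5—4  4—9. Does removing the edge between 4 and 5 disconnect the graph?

No

After removing 4—5, the path 4-9-5 still connects them, so the edge is not a bridge.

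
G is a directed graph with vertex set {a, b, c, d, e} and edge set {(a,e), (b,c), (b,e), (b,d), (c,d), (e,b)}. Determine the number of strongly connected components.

{b, e} are all mutually reachable — one SCC of size 2.
{c} is an SCC by itself.
{d} is an SCC by itself.
{a} is an SCC by itself.
That gives 4 strongly connected components.

4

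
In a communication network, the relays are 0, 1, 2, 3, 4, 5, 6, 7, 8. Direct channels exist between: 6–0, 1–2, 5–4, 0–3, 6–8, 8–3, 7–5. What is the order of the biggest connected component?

Starting from 1 we can reach 1, 2. That is one component of size 2.
Starting from 4 we can reach 4, 5, 7. That is one component of size 3.
Starting from 0 we can reach 0, 3, 6, 8. That is one component of size 4.
The largest has 4 vertices.

4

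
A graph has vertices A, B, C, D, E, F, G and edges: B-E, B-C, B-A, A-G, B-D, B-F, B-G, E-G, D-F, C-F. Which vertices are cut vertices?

B

Removing B increases the component count from 1 to 2, so B is a cut vertex.
By contrast removing D leaves 1 component; it is not a cut vertex. No other vertex is a cut vertex either.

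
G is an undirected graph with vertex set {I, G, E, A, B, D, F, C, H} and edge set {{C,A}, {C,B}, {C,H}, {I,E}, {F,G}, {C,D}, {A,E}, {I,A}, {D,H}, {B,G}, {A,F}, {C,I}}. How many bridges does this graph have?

The edges on the cycle C-D-H-C are not bridges since each lies on that cycle.
Every edge lies on some cycle, so there are no bridges.

0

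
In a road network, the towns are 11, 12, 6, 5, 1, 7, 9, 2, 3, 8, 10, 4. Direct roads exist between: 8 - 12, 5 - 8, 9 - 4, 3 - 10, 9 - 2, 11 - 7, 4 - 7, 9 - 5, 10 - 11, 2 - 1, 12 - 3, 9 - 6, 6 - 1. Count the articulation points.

Removing 9 increases the component count from 1 to 2, so 9 is a cut vertex.
By contrast removing 10 leaves 1 component; it is not a cut vertex. No other vertex is a cut vertex either.

1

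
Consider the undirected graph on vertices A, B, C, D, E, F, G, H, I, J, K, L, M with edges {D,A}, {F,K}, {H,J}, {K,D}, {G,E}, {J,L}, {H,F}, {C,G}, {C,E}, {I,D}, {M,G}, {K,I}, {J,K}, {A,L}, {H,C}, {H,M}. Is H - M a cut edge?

No

After removing H - M, the path H-C-G-M still connects them, so the edge is not a bridge.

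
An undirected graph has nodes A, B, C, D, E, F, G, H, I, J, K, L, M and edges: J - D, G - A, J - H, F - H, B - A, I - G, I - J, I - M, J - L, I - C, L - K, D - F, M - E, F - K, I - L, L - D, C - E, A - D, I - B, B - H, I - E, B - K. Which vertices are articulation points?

Removing I increases the component count from 1 to 2, so I is a cut vertex.
By contrast removing K leaves 1 component; it is not a cut vertex. No other vertex is a cut vertex either.

I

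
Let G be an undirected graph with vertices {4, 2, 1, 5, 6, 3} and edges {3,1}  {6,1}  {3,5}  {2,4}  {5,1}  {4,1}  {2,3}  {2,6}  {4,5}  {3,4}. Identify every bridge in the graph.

none

The edges on the cycle 2-3-5-4-2 are not bridges since each lies on that cycle.
Every edge lies on some cycle, so there are no bridges.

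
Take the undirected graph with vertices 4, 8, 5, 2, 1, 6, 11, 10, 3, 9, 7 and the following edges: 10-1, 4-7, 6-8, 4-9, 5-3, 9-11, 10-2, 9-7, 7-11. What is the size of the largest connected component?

4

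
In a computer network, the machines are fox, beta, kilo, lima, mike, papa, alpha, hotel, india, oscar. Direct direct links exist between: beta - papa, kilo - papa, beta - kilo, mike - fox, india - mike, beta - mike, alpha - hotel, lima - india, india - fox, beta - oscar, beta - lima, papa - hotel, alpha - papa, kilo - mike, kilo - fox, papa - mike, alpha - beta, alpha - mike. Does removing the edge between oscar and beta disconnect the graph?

Yes

Removing oscar - beta leaves no path between oscar and beta: the component count goes from 1 to 2. So it is a bridge.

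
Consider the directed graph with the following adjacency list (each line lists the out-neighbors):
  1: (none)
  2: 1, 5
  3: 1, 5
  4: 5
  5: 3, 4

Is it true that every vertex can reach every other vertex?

There is no directed path from 4 to 2, so the graph is not strongly connected.

No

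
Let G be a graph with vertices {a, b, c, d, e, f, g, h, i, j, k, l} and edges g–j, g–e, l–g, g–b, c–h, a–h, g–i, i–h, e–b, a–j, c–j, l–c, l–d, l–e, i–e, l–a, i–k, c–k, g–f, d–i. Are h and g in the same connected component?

Yes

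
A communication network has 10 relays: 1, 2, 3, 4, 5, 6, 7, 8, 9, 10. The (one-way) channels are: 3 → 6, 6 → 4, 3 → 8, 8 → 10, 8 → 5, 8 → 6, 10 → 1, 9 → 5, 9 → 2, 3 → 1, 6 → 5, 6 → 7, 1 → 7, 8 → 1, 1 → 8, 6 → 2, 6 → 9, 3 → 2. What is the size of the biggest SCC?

3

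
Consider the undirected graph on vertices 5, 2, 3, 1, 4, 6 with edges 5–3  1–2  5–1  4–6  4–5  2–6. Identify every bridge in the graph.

3-5

The edges on the cycle 4-5-1-2-6-4 are not bridges since each lies on that cycle.
But removing 5–3 disconnects 5 from 3 — this is a bridge.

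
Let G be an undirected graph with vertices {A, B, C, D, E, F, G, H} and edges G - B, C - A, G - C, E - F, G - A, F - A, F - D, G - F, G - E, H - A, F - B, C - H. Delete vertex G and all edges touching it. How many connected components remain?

1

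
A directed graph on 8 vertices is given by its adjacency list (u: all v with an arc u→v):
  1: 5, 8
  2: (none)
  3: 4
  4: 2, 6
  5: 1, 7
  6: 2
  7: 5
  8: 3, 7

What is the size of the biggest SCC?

4

{1, 5, 7, 8} are all mutually reachable — one SCC of size 4.
{4} is an SCC by itself.
{6} is an SCC by itself.
{2} is an SCC by itself.
{3} is an SCC by itself.
The largest has 4 vertices.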